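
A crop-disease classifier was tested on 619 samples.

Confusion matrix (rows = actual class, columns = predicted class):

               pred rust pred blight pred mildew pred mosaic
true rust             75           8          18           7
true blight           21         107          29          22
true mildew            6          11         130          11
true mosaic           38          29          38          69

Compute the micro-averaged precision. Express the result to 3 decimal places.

0.616

Micro-averaging pools counts across classes: ΣTP=381, ΣFP=238, ΣFN=238.
Micro-precision = TP/(TP+FP) on pooled counts = 0.616 (equals overall accuracy in single-label multiclass).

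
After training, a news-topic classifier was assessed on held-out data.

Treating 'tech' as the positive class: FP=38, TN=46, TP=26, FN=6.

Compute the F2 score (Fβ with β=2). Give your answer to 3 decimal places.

0.677

Fβ = (1+β²)·TP / ((1+β²)·TP + β²·FN + FP), with β²=4
= 5·26 / (5·26 + 4·6 + 38) = 0.677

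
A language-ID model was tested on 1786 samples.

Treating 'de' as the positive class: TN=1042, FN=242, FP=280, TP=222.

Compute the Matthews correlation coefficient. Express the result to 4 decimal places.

0.2601

MCC = (TP·TN − FP·FN) / √((TP+FP)(TP+FN)(TN+FP)(TN+FN))
Numerator = 222·1042 − 280·242 = 163564
Denominator = √(502·464·1322·1284) = √395383167744 = 628795.0125
MCC = 163564 / 628795.0125 = 0.2601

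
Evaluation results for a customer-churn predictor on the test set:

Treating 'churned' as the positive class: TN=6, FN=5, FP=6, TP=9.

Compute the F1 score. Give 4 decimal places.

0.6207

Precision = TP/(TP+FP) = 9/15 = 0.6000
Recall = TP/(TP+FN) = 9/14 = 0.6429
F1 = 2·TP/(2·TP+FP+FN) = 18/29 = 0.6207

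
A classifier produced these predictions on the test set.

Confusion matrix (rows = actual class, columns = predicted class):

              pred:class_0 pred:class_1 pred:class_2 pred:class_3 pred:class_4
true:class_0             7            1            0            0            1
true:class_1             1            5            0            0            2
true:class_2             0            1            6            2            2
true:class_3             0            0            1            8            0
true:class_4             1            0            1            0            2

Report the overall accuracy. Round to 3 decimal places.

0.683

Accuracy = trace / total = (7+5+6+8+2=28) / 41 = 28/41 = 0.683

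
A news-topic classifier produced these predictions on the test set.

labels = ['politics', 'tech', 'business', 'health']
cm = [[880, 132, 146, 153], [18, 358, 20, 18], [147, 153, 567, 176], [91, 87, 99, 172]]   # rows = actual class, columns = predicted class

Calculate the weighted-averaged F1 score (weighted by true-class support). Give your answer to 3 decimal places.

Per-class F1 score (2·TP/(2·TP+FP+FN)):
  politics: TP=880, FP=18+147+91=256, FN=132+146+153=431 → 1760/2447 = 0.7192
  tech: TP=358, FP=132+153+87=372, FN=18+20+18=56 → 716/1144 = 0.6259
  business: TP=567, FP=146+20+99=265, FN=147+153+176=476 → 1134/1875 = 0.6048
  health: TP=172, FP=153+18+176=347, FN=91+87+99=277 → 344/968 = 0.3554
Weighted-F1 score = Σ (supportᵢ/N)·F1 scoreᵢ with N=3217: (1311/3217)·0.7192 + (414/3217)·0.6259 + (1043/3217)·0.6048 + (449/3217)·0.3554 = 0.619

0.619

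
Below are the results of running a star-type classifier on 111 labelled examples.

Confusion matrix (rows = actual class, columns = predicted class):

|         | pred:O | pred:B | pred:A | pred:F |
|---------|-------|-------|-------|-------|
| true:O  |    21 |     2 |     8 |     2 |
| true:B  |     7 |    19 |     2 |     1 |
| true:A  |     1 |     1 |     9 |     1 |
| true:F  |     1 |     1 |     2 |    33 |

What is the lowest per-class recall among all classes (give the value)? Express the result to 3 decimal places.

0.636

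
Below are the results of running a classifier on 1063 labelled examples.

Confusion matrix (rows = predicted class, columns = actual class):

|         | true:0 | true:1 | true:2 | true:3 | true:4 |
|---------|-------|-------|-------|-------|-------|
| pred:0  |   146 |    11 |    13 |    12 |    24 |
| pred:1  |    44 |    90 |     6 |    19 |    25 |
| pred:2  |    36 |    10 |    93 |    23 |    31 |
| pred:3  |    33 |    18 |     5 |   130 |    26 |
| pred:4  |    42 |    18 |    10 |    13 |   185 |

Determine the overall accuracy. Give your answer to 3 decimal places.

Accuracy = trace / total = (146+90+93+130+185=644) / 1063 = 644/1063 = 0.606

0.606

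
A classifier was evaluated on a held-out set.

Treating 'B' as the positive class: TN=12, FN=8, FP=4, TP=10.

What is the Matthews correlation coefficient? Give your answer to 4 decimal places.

MCC = (TP·TN − FP·FN) / √((TP+FP)(TP+FN)(TN+FP)(TN+FN))
Numerator = 10·12 − 4·8 = 88
Denominator = √(14·18·16·20) = √80640 = 283.9718
MCC = 88 / 283.9718 = 0.3099

0.3099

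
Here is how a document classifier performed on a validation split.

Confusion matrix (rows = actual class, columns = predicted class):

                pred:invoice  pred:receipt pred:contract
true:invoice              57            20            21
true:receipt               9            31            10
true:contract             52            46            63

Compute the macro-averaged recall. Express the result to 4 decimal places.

0.5310

Per-class recall (TP/(TP+FN)):
  invoice: TP=57, FN=20+21=41 → 57/98 = 0.58163
  receipt: TP=31, FN=9+10=19 → 31/50 = 0.62000
  contract: TP=63, FN=52+46=98 → 63/161 = 0.39130
Macro-recall = mean = (0.58163 + 0.62000 + 0.39130) / 3 = 0.5310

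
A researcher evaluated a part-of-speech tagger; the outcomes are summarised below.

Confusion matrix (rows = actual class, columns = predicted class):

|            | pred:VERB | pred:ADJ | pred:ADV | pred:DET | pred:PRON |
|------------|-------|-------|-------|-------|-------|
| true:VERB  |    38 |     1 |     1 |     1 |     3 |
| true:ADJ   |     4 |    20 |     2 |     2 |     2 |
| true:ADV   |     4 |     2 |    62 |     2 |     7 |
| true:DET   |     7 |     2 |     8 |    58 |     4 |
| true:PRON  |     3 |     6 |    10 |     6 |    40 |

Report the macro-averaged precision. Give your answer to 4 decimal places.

Per-class precision (TP/(TP+FP)):
  VERB: TP=38, FP=4+4+7+3=18 → 38/56 = 0.67857
  ADJ: TP=20, FP=1+2+2+6=11 → 20/31 = 0.64516
  ADV: TP=62, FP=1+2+8+10=21 → 62/83 = 0.74699
  DET: TP=58, FP=1+2+2+6=11 → 58/69 = 0.84058
  PRON: TP=40, FP=3+2+7+4=16 → 40/56 = 0.71429
Macro-precision = mean = (0.67857 + 0.64516 + 0.74699 + 0.84058 + 0.71429) / 5 = 0.7251

0.7251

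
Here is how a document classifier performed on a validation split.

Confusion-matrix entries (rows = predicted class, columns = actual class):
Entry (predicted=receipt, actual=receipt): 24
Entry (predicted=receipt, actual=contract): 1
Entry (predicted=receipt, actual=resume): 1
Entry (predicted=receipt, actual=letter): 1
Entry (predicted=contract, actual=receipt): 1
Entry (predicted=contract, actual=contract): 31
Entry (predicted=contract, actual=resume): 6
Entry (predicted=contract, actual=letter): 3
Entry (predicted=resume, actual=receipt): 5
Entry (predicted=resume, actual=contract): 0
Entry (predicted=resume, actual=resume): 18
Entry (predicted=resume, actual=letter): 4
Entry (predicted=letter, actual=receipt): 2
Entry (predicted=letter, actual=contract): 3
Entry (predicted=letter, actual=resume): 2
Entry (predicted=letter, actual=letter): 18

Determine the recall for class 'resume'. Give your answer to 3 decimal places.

One-vs-rest for 'resume': TP = diagonal; FP = other classes predicted 'resume'; FN = 'resume' predicted as other.
recall = TP/(TP+FN).
resume: TP=18, FN=1+6+2=9 → 18/27 = 0.6667

0.667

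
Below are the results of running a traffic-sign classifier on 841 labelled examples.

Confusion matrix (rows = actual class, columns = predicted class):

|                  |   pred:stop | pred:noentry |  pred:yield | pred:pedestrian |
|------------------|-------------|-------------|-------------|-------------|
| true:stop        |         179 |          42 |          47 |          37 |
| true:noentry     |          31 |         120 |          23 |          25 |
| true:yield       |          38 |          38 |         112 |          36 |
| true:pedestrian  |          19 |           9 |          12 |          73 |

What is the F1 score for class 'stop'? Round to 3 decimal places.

Take TP from the diagonal, FP from the rest of the 'stop' prediction marginal, FN from the rest of the 'stop' actual marginal.
F1 score = 2·TP/(2·TP+FP+FN).
stop: TP=179, FP=31+38+19=88, FN=42+47+37=126 → 358/572 = 0.6259

0.626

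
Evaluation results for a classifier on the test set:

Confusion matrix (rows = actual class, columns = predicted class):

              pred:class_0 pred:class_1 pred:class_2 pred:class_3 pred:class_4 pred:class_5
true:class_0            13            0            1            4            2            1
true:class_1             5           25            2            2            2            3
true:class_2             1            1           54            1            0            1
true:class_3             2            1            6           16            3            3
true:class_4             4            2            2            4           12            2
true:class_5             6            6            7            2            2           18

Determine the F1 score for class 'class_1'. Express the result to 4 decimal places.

0.6757

One-vs-rest for 'class_1': TP = diagonal; FP = other classes predicted 'class_1'; FN = 'class_1' predicted as other.
F1 score = 2·TP/(2·TP+FP+FN).
class_1: TP=25, FP=0+1+1+2+6=10, FN=5+2+2+2+3=14 → 50/74 = 0.67568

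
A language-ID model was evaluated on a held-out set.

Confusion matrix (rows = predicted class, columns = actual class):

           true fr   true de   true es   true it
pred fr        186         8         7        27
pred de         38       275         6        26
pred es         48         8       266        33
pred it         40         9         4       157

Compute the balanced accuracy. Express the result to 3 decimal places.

Balanced accuracy = mean of per-class recall.
  fr: recall = 186/312 = 0.5962
  de: recall = 275/300 = 0.9167
  es: recall = 266/283 = 0.9399
  it: recall = 157/243 = 0.6461
Mean = (0.5962 + 0.9167 + 0.9399 + 0.6461) / 4 = 0.775

0.775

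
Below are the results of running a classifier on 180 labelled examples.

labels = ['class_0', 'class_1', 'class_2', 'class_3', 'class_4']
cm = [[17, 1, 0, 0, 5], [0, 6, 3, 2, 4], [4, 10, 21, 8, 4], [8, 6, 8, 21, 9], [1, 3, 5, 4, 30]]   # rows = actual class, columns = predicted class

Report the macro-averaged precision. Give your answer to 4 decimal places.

0.5084

Per-class precision (TP/(TP+FP)):
  class_0: TP=17, FP=0+4+8+1=13 → 17/30 = 0.56667
  class_1: TP=6, FP=1+10+6+3=20 → 6/26 = 0.23077
  class_2: TP=21, FP=0+3+8+5=16 → 21/37 = 0.56757
  class_3: TP=21, FP=0+2+8+4=14 → 21/35 = 0.60000
  class_4: TP=30, FP=5+4+4+9=22 → 30/52 = 0.57692
Macro-precision = mean = (0.56667 + 0.23077 + 0.56757 + 0.60000 + 0.57692) / 5 = 0.5084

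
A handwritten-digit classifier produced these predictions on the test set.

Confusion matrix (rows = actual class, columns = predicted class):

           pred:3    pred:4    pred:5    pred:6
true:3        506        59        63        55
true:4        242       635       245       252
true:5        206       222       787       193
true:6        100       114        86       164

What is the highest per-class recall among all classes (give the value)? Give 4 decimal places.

Per-class recall (TP/(TP+FN)):
  3: TP=506, FN=59+63+55=177 → 506/683 = 0.74085
  4: TP=635, FN=242+245+252=739 → 635/1374 = 0.46215
  5: TP=787, FN=206+222+193=621 → 787/1408 = 0.55895
  6: TP=164, FN=100+114+86=300 → 164/464 = 0.35345
Highest is class '3' with recall = 0.7408.

0.7408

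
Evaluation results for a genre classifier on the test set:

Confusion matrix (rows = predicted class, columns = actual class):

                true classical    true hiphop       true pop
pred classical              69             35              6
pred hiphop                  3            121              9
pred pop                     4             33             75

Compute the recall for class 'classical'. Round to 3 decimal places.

One-vs-rest for 'classical': TP = diagonal; FP = other classes predicted 'classical'; FN = 'classical' predicted as other.
recall = TP/(TP+FN).
classical: TP=69, FN=3+4=7 → 69/76 = 0.9079

0.908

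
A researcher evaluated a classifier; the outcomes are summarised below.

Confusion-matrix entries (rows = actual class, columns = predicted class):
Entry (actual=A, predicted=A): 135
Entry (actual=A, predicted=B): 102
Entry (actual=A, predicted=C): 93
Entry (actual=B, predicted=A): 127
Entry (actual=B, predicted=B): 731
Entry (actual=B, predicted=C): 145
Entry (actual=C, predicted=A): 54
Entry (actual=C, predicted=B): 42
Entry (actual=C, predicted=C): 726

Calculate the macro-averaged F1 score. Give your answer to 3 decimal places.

Per-class F1 score (2·TP/(2·TP+FP+FN)):
  A: TP=135, FP=127+54=181, FN=102+93=195 → 270/646 = 0.4180
  B: TP=731, FP=102+42=144, FN=127+145=272 → 1462/1878 = 0.7785
  C: TP=726, FP=93+145=238, FN=54+42=96 → 1452/1786 = 0.8130
Macro-F1 score = mean = (0.4180 + 0.7785 + 0.8130) / 3 = 0.670

0.670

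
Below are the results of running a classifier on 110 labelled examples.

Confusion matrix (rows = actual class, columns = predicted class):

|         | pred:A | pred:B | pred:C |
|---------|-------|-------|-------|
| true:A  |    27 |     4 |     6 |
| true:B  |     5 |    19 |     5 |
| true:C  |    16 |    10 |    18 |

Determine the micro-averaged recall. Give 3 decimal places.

0.582

Micro-averaging pools counts across classes: ΣTP=64, ΣFP=46, ΣFN=46.
Micro-recall = TP/(TP+FN) on pooled counts = 0.582 (equals overall accuracy in single-label multiclass).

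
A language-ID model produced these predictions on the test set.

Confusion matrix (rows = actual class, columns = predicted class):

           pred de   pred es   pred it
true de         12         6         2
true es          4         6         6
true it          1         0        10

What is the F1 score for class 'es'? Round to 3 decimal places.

0.429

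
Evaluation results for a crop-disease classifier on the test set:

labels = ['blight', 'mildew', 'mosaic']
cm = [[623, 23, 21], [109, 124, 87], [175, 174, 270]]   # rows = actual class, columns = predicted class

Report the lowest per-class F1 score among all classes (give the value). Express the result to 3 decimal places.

0.387

Per-class F1 score (2·TP/(2·TP+FP+FN)):
  blight: TP=623, FP=109+175=284, FN=23+21=44 → 1246/1574 = 0.7916
  mildew: TP=124, FP=23+174=197, FN=109+87=196 → 248/641 = 0.3869
  mosaic: TP=270, FP=21+87=108, FN=175+174=349 → 540/997 = 0.5416
Lowest is class 'mildew' with F1 score = 0.387.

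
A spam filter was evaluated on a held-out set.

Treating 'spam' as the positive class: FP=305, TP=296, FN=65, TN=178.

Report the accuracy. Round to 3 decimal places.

0.562

Accuracy = (TP+TN)/N = (296+178)/844 = 0.562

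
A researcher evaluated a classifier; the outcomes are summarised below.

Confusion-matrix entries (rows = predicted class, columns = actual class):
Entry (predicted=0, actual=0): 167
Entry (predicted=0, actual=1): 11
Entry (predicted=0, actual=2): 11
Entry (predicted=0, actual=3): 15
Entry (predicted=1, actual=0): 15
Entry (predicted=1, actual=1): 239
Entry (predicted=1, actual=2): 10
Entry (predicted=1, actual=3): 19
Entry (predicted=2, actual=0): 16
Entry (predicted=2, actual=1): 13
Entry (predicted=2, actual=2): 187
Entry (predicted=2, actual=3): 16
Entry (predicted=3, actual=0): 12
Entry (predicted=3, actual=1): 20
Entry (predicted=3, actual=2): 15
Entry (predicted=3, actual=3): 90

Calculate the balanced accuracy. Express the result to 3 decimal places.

Balanced accuracy = mean of per-class recall.
  0: recall = 167/210 = 0.7952
  1: recall = 239/283 = 0.8445
  2: recall = 187/223 = 0.8386
  3: recall = 90/140 = 0.6429
Mean = (0.7952 + 0.8445 + 0.8386 + 0.6429) / 4 = 0.780

0.780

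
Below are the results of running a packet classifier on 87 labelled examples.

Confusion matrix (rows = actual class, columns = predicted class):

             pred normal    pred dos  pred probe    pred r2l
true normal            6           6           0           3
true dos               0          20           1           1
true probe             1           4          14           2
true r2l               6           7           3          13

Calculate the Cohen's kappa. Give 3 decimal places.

Observed agreement pₒ = trace/N = 53/87 = 0.6092
Expected agreement pₑ = Σ (rowᵢ·colᵢ)/N² = (15·13 + 22·37 + 21·18 + 29·19)/87² = 0.2560
κ = (pₒ − pₑ)/(1 − pₑ) = (0.6092 − 0.2560)/(1 − 0.2560) = 0.475

0.475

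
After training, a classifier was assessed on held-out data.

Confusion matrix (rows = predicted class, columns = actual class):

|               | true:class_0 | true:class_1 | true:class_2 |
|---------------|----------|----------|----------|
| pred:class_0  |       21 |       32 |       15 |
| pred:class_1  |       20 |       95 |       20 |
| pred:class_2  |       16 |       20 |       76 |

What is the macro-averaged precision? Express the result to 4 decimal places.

0.5637

Per-class precision (TP/(TP+FP)):
  class_0: TP=21, FP=32+15=47 → 21/68 = 0.30882
  class_1: TP=95, FP=20+20=40 → 95/135 = 0.70370
  class_2: TP=76, FP=16+20=36 → 76/112 = 0.67857
Macro-precision = mean = (0.30882 + 0.70370 + 0.67857) / 3 = 0.5637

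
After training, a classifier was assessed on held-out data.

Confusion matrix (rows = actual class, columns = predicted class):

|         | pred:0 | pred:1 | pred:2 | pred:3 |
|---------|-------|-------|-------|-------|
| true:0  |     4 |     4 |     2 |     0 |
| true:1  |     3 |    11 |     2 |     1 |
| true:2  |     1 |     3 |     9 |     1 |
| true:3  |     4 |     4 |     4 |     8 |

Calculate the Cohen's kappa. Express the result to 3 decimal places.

0.366

Observed agreement pₒ = trace/N = 32/61 = 0.5246
Expected agreement pₑ = Σ (rowᵢ·colᵢ)/N² = (10·12 + 17·22 + 14·17 + 20·10)/61² = 0.2505
κ = (pₒ − pₑ)/(1 − pₑ) = (0.5246 − 0.2505)/(1 − 0.2505) = 0.366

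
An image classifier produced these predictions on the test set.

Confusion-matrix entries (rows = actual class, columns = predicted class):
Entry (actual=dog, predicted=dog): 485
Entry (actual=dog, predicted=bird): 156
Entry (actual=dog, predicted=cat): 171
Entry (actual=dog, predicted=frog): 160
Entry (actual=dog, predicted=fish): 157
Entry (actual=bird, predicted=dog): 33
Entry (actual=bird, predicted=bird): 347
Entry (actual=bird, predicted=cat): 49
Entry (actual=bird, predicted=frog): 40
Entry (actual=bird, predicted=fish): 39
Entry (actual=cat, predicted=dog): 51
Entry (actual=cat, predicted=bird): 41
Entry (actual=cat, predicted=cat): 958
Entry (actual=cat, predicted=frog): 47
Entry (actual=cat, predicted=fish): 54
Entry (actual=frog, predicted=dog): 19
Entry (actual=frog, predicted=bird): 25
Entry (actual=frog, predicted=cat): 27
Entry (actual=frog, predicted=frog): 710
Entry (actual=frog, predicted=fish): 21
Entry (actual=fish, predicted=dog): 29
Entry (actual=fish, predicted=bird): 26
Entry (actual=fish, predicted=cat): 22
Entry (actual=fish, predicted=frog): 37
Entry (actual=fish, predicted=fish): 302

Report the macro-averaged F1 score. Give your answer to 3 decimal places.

0.678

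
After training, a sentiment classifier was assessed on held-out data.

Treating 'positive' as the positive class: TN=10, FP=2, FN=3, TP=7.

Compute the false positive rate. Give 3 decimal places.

0.167

FPR = FP/(FP+TN) = 2/(2+10) = 0.167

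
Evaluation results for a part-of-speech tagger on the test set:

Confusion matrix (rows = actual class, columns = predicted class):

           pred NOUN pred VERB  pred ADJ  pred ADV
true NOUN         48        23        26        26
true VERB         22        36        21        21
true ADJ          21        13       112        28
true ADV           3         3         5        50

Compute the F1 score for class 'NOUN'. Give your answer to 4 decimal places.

F1 score = 2·TP/(2·TP+FP+FN).
NOUN: TP=48, FP=22+21+3=46, FN=23+26+26=75 → 96/217 = 0.44240

0.4424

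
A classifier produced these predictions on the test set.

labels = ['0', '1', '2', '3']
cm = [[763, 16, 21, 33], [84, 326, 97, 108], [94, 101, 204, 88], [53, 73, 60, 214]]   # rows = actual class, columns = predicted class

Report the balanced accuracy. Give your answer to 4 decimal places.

0.6000

Balanced accuracy = mean of per-class recall.
  0: recall = 763/833 = 0.91597
  1: recall = 326/615 = 0.53008
  2: recall = 204/487 = 0.41889
  3: recall = 214/400 = 0.53500
Mean = (0.91597 + 0.53008 + 0.41889 + 0.53500) / 4 = 0.6000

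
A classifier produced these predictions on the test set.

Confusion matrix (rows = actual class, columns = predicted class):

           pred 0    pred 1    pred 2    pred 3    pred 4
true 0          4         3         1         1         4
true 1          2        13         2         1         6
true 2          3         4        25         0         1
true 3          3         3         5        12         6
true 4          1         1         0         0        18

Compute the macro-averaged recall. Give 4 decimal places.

Per-class recall (TP/(TP+FN)):
  0: TP=4, FN=3+1+1+4=9 → 4/13 = 0.30769
  1: TP=13, FN=2+2+1+6=11 → 13/24 = 0.54167
  2: TP=25, FN=3+4+0+1=8 → 25/33 = 0.75758
  3: TP=12, FN=3+3+5+6=17 → 12/29 = 0.41379
  4: TP=18, FN=1+1+0+0=2 → 18/20 = 0.90000
Macro-recall = mean = (0.30769 + 0.54167 + 0.75758 + 0.41379 + 0.90000) / 5 = 0.5841

0.5841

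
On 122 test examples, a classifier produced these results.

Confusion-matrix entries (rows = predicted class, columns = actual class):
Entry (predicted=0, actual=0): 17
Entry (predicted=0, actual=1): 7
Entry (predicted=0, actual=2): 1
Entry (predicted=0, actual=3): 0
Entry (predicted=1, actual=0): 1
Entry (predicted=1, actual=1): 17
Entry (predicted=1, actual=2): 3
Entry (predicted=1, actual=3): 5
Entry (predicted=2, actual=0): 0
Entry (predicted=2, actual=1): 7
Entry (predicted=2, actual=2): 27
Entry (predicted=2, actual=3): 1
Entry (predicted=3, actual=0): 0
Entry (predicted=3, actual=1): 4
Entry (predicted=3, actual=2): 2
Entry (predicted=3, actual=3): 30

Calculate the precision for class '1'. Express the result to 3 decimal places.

0.654

Take TP from the diagonal, FP from the rest of the '1' prediction marginal, FN from the rest of the '1' actual marginal.
precision = TP/(TP+FP).
1: TP=17, FP=1+3+5=9 → 17/26 = 0.6538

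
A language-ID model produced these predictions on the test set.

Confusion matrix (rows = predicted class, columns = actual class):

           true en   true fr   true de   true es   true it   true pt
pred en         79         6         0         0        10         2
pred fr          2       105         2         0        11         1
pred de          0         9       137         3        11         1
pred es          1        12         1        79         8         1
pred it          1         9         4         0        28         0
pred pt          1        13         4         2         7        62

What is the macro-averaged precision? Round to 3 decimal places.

Per-class precision (TP/(TP+FP)):
  en: TP=79, FP=6+0+0+10+2=18 → 79/97 = 0.8144
  fr: TP=105, FP=2+2+0+11+1=16 → 105/121 = 0.8678
  de: TP=137, FP=0+9+3+11+1=24 → 137/161 = 0.8509
  es: TP=79, FP=1+12+1+8+1=23 → 79/102 = 0.7745
  it: TP=28, FP=1+9+4+0+0=14 → 28/42 = 0.6667
  pt: TP=62, FP=1+13+4+2+7=27 → 62/89 = 0.6966
Macro-precision = mean = (0.8144 + 0.8678 + 0.8509 + 0.7745 + 0.6667 + 0.6966) / 6 = 0.778

0.778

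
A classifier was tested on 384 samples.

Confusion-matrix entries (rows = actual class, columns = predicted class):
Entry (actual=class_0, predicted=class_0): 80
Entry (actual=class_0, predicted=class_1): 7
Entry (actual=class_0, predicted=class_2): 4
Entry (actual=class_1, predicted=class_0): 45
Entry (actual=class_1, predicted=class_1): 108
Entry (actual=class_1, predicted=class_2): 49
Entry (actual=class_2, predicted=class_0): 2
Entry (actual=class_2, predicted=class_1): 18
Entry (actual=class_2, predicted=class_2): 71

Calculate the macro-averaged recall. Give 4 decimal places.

Per-class recall (TP/(TP+FN)):
  class_0: TP=80, FN=7+4=11 → 80/91 = 0.87912
  class_1: TP=108, FN=45+49=94 → 108/202 = 0.53465
  class_2: TP=71, FN=2+18=20 → 71/91 = 0.78022
Macro-recall = mean = (0.87912 + 0.53465 + 0.78022) / 3 = 0.7313

0.7313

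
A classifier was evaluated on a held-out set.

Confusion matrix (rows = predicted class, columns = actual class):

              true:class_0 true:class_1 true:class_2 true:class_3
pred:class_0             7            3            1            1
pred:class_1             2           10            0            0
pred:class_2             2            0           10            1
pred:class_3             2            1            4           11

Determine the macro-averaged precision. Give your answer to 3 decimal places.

Per-class precision (TP/(TP+FP)):
  class_0: TP=7, FP=3+1+1=5 → 7/12 = 0.5833
  class_1: TP=10, FP=2+0+0=2 → 10/12 = 0.8333
  class_2: TP=10, FP=2+0+1=3 → 10/13 = 0.7692
  class_3: TP=11, FP=2+1+4=7 → 11/18 = 0.6111
Macro-precision = mean = (0.5833 + 0.8333 + 0.7692 + 0.6111) / 4 = 0.699

0.699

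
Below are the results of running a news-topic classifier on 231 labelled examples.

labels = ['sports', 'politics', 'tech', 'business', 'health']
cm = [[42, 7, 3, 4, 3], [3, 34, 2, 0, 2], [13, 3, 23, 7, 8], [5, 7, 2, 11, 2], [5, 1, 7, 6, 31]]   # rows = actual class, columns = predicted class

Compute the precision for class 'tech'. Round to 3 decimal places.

Take TP from the diagonal, FP from the rest of the 'tech' prediction marginal, FN from the rest of the 'tech' actual marginal.
precision = TP/(TP+FP).
tech: TP=23, FP=3+2+2+7=14 → 23/37 = 0.6216

0.622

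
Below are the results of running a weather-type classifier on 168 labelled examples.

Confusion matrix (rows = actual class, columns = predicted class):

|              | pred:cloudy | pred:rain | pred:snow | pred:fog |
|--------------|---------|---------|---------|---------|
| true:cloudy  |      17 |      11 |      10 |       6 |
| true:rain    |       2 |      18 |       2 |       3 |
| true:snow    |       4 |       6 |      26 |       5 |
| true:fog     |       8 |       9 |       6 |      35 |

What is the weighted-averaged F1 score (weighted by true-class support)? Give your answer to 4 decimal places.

0.5715

Per-class F1 score (2·TP/(2·TP+FP+FN)):
  cloudy: TP=17, FP=2+4+8=14, FN=11+10+6=27 → 34/75 = 0.45333
  rain: TP=18, FP=11+6+9=26, FN=2+2+3=7 → 36/69 = 0.52174
  snow: TP=26, FP=10+2+6=18, FN=4+6+5=15 → 52/85 = 0.61176
  fog: TP=35, FP=6+3+5=14, FN=8+9+6=23 → 70/107 = 0.65421
Weighted-F1 score = Σ (supportᵢ/N)·F1 scoreᵢ with N=168: (44/168)·0.45333 + (25/168)·0.52174 + (41/168)·0.61176 + (58/168)·0.65421 = 0.5715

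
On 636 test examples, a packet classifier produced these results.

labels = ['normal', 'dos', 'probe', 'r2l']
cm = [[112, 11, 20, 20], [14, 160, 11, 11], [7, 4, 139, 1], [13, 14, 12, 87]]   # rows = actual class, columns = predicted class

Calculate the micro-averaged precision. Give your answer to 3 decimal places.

Micro-averaging pools counts across classes: ΣTP=498, ΣFP=138, ΣFN=138.
Micro-precision = TP/(TP+FP) on pooled counts = 0.783 (equals overall accuracy in single-label multiclass).

0.783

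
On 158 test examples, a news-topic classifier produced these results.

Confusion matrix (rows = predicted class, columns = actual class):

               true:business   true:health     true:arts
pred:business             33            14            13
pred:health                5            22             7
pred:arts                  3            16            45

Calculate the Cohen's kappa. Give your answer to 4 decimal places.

Observed agreement pₒ = trace/N = 100/158 = 0.63291
Expected agreement pₑ = Σ (rowᵢ·colᵢ)/N² = (41·60 + 52·34 + 65·64)/158² = 0.33600
κ = (pₒ − pₑ)/(1 − pₑ) = (0.63291 − 0.33600)/(1 − 0.33600) = 0.4472

0.4472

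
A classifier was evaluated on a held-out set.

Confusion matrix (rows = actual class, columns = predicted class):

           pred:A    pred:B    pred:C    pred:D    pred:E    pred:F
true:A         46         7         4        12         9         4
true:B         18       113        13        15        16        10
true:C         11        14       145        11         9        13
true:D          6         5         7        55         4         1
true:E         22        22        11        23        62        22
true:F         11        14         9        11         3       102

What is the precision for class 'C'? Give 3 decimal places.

0.767

Take TP from the diagonal, FP from the rest of the 'C' prediction marginal, FN from the rest of the 'C' actual marginal.
precision = TP/(TP+FP).
C: TP=145, FP=4+13+7+11+9=44 → 145/189 = 0.7672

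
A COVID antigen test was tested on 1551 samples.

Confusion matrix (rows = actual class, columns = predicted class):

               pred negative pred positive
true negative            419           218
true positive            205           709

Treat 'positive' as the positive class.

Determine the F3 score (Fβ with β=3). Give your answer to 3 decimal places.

Fβ = (1+β²)·TP / ((1+β²)·TP + β²·FN + FP), with β²=9
= 10·709 / (10·709 + 9·205 + 218) = 0.775

0.775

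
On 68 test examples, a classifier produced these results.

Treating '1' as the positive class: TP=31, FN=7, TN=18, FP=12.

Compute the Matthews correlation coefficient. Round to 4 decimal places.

0.4282

MCC = (TP·TN − FP·FN) / √((TP+FP)(TP+FN)(TN+FP)(TN+FN))
Numerator = 31·18 − 12·7 = 474
Denominator = √(43·38·30·25) = √1225500 = 1107.0230
MCC = 474 / 1107.0230 = 0.4282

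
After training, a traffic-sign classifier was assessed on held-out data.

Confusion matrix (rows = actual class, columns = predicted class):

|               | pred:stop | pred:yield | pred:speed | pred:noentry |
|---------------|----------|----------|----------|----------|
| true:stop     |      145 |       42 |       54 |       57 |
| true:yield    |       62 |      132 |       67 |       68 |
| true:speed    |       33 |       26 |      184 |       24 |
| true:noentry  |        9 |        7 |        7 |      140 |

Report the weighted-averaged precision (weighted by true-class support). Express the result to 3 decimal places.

Per-class precision (TP/(TP+FP)):
  stop: TP=145, FP=62+33+9=104 → 145/249 = 0.5823
  yield: TP=132, FP=42+26+7=75 → 132/207 = 0.6377
  speed: TP=184, FP=54+67+7=128 → 184/312 = 0.5897
  noentry: TP=140, FP=57+68+24=149 → 140/289 = 0.4844
Weighted-precision = Σ (supportᵢ/N)·precisionᵢ with N=1057: (298/1057)·0.5823 + (329/1057)·0.6377 + (267/1057)·0.5897 + (163/1057)·0.4844 = 0.586

0.586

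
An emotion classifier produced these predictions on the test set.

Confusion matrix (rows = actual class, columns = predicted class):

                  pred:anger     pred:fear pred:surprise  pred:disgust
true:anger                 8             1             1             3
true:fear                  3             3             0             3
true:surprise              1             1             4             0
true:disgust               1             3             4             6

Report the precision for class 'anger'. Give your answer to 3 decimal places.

Treat 'anger' as positive and all other classes as negative.
precision = TP/(TP+FP).
anger: TP=8, FP=3+1+1=5 → 8/13 = 0.6154

0.615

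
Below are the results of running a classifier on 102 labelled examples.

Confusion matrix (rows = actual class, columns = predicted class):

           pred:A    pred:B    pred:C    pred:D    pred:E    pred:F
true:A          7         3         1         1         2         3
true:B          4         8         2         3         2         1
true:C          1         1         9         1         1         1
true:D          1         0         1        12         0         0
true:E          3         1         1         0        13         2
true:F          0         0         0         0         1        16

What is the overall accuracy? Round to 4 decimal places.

0.6373

Accuracy = trace / total = (7+8+9+12+13+16=65) / 102 = 65/102 = 0.6373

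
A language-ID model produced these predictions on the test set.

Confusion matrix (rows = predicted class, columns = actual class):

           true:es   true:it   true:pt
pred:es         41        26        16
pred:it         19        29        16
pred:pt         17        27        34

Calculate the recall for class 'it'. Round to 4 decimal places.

0.3537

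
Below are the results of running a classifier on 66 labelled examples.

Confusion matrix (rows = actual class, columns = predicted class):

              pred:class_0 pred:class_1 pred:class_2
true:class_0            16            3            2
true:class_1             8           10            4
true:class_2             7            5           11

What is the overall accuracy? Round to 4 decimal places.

0.5606

Accuracy = trace / total = (16+10+11=37) / 66 = 37/66 = 0.5606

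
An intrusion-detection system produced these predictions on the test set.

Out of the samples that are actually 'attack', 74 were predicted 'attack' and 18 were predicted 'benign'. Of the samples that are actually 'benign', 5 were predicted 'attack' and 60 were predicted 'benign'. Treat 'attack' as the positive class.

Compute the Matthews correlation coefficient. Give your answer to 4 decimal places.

MCC = (TP·TN − FP·FN) / √((TP+FP)(TP+FN)(TN+FP)(TN+FN))
Numerator = 74·60 − 5·18 = 4350
Denominator = √(79·92·65·78) = √36848760 = 6070.3179
MCC = 4350 / 6070.3179 = 0.7166

0.7166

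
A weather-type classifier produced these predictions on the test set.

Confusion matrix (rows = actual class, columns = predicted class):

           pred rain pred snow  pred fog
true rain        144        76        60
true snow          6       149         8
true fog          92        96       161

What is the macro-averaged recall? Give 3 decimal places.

0.630

Per-class recall (TP/(TP+FN)):
  rain: TP=144, FN=76+60=136 → 144/280 = 0.5143
  snow: TP=149, FN=6+8=14 → 149/163 = 0.9141
  fog: TP=161, FN=92+96=188 → 161/349 = 0.4613
Macro-recall = mean = (0.5143 + 0.9141 + 0.4613) / 3 = 0.630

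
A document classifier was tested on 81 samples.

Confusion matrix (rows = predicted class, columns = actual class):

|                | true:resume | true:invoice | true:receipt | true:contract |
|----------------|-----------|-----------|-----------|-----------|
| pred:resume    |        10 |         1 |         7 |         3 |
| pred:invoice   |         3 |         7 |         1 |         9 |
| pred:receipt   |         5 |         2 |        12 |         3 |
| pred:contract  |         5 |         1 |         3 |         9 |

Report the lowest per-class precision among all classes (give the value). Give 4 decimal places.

0.3500

Per-class precision (TP/(TP+FP)):
  resume: TP=10, FP=1+7+3=11 → 10/21 = 0.47619
  invoice: TP=7, FP=3+1+9=13 → 7/20 = 0.35000
  receipt: TP=12, FP=5+2+3=10 → 12/22 = 0.54545
  contract: TP=9, FP=5+1+3=9 → 9/18 = 0.50000
Lowest is class 'invoice' with precision = 0.3500.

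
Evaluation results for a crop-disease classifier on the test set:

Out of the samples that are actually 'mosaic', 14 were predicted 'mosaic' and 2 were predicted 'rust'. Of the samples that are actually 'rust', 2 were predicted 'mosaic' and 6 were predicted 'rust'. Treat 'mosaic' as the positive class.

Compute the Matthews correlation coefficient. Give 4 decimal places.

0.6250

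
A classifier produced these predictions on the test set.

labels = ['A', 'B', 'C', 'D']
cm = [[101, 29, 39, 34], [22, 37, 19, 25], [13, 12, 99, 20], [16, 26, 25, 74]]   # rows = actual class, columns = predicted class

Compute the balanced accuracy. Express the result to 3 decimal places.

0.517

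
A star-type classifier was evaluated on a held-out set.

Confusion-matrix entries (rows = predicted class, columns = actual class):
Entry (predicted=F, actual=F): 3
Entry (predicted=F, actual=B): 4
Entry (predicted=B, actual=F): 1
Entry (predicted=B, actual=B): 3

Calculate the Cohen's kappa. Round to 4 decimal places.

0.1538

Observed agreement pₒ = trace/N = 6/11 = 0.54545
Expected agreement pₑ = Σ (rowᵢ·colᵢ)/N² = (4·7 + 7·4)/11² = 0.46281
κ = (pₒ − pₑ)/(1 − pₑ) = (0.54545 − 0.46281)/(1 − 0.46281) = 0.1538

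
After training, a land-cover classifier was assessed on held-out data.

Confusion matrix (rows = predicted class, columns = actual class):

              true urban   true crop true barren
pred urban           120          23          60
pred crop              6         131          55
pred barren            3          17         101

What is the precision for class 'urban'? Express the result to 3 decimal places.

0.591

One-vs-rest for 'urban': TP = diagonal; FP = other classes predicted 'urban'; FN = 'urban' predicted as other.
precision = TP/(TP+FP).
urban: TP=120, FP=23+60=83 → 120/203 = 0.5911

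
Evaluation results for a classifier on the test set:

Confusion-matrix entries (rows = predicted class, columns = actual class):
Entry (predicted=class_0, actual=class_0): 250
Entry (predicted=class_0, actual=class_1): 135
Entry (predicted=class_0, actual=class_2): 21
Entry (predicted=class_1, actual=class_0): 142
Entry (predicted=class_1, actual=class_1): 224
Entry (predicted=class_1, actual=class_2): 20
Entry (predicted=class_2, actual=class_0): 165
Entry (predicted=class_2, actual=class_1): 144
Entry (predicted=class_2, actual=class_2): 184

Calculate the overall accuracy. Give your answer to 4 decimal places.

0.5121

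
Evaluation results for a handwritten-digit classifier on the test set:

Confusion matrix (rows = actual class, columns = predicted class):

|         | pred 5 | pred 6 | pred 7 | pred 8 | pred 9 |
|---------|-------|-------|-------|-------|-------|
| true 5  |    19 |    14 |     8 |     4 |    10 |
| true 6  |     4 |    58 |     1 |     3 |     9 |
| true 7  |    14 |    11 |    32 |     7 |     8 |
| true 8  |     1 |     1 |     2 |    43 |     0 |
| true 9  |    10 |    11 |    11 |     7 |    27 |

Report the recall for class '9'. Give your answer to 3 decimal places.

0.409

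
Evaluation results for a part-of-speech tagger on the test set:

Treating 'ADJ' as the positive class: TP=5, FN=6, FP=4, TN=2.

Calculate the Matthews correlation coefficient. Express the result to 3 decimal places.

-0.203

MCC = (TP·TN − FP·FN) / √((TP+FP)(TP+FN)(TN+FP)(TN+FN))
Numerator = 5·2 − 4·6 = -14
Denominator = √(9·11·6·8) = √4752 = 68.9348
MCC = -14 / 68.9348 = -0.203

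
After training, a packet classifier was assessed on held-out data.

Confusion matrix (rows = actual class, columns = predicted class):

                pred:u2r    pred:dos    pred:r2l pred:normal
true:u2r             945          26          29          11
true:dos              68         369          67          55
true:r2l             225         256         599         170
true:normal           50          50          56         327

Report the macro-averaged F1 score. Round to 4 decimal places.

Per-class F1 score (2·TP/(2·TP+FP+FN)):
  u2r: TP=945, FP=68+225+50=343, FN=26+29+11=66 → 1890/2299 = 0.82210
  dos: TP=369, FP=26+256+50=332, FN=68+67+55=190 → 738/1260 = 0.58571
  r2l: TP=599, FP=29+67+56=152, FN=225+256+170=651 → 1198/2001 = 0.59870
  normal: TP=327, FP=11+55+170=236, FN=50+50+56=156 → 654/1046 = 0.62524
Macro-F1 score = mean = (0.82210 + 0.58571 + 0.59870 + 0.62524) / 4 = 0.6579

0.6579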